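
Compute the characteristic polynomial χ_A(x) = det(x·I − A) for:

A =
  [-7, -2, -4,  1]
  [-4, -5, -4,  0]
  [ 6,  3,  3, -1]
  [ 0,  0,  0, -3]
x^4 + 12*x^3 + 54*x^2 + 108*x + 81

Expanding det(x·I − A) (e.g. by cofactor expansion or by noting that A is similar to its Jordan form J, which has the same characteristic polynomial as A) gives
  χ_A(x) = x^4 + 12*x^3 + 54*x^2 + 108*x + 81
which factors as (x + 3)^4. The eigenvalues (with algebraic multiplicities) are λ = -3 with multiplicity 4.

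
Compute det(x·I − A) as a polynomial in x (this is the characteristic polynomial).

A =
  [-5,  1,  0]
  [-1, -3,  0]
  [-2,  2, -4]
x^3 + 12*x^2 + 48*x + 64

Expanding det(x·I − A) (e.g. by cofactor expansion or by noting that A is similar to its Jordan form J, which has the same characteristic polynomial as A) gives
  χ_A(x) = x^3 + 12*x^2 + 48*x + 64
which factors as (x + 4)^3. The eigenvalues (with algebraic multiplicities) are λ = -4 with multiplicity 3.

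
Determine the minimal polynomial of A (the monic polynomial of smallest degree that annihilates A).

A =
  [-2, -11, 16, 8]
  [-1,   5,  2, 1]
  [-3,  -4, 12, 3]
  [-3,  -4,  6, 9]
x^3 - 18*x^2 + 108*x - 216

The characteristic polynomial is χ_A(x) = (x - 6)^4, so the eigenvalues are known. The minimal polynomial is
  m_A(x) = Π_λ (x − λ)^{k_λ}
where k_λ is the size of the *largest* Jordan block for λ (equivalently, the smallest k with (A − λI)^k v = 0 for every generalised eigenvector v of λ).

  λ = 6: largest Jordan block has size 3, contributing (x − 6)^3

So m_A(x) = (x - 6)^3 = x^3 - 18*x^2 + 108*x - 216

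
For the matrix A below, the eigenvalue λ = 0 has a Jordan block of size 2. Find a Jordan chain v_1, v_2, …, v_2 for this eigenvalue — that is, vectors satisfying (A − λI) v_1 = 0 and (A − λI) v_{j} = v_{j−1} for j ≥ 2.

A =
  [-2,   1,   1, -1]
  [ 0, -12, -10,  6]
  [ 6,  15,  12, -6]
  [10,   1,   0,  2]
A Jordan chain for λ = 0 of length 2:
v_1 = (-2, 0, 6, 10)ᵀ
v_2 = (1, 0, 0, 0)ᵀ

Let N = A − (0)·I. We want v_2 with N^2 v_2 = 0 but N^1 v_2 ≠ 0; then v_{j-1} := N · v_j for j = 2, …, 2.

Pick v_2 = (1, 0, 0, 0)ᵀ.
Then v_1 = N · v_2 = (-2, 0, 6, 10)ᵀ.

Sanity check: (A − (0)·I) v_1 = (0, 0, 0, 0)ᵀ = 0. ✓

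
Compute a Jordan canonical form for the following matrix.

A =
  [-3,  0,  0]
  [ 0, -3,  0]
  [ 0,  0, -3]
J_1(-3) ⊕ J_1(-3) ⊕ J_1(-3)

The characteristic polynomial is
  det(x·I − A) = x^3 + 9*x^2 + 27*x + 27 = (x + 3)^3

Eigenvalues and multiplicities (the geometric multiplicity of λ is n − rank(A − λI), which equals the number of Jordan blocks for λ):
  λ = -3: algebraic multiplicity = 3, geometric multiplicity = 3

Determining the block sizes for each eigenvalue:
  λ = -3: gm = am = 3, so every block has size 1 → block sizes [1, 1, 1]

Assembling the blocks gives a Jordan form
J =
  [-3,  0,  0]
  [ 0, -3,  0]
  [ 0,  0, -3]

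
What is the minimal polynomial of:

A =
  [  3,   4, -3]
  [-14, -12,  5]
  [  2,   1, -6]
x^3 + 15*x^2 + 75*x + 125

The characteristic polynomial is χ_A(x) = (x + 5)^3, so the eigenvalues are known. The minimal polynomial is
  m_A(x) = Π_λ (x − λ)^{k_λ}
where k_λ is the size of the *largest* Jordan block for λ (equivalently, the smallest k with (A − λI)^k v = 0 for every generalised eigenvector v of λ).

  λ = -5: largest Jordan block has size 3, contributing (x + 5)^3

So m_A(x) = (x + 5)^3 = x^3 + 15*x^2 + 75*x + 125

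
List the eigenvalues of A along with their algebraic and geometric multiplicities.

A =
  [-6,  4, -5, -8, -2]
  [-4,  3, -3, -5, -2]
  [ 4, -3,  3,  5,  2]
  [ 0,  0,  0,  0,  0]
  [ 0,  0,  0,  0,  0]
λ = 0: alg = 5, geom = 3

Step 1 — factor the characteristic polynomial to read off the algebraic multiplicities:
  χ_A(x) = x^5

Step 2 — compute geometric multiplicities via the rank-nullity identity g(λ) = n − rank(A − λI):
  rank(A − (0)·I) = 2, so dim ker(A − (0)·I) = n − 2 = 3

Summary:
  λ = 0: algebraic multiplicity = 5, geometric multiplicity = 3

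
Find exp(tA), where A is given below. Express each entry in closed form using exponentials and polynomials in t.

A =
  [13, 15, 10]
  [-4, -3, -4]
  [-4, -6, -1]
e^{tA} =
  [10*t*exp(3*t) + exp(3*t), 15*t*exp(3*t), 10*t*exp(3*t)]
  [-4*t*exp(3*t), -6*t*exp(3*t) + exp(3*t), -4*t*exp(3*t)]
  [-4*t*exp(3*t), -6*t*exp(3*t), -4*t*exp(3*t) + exp(3*t)]

Strategy: write A = P · J · P⁻¹ where J is a Jordan canonical form, so e^{tA} = P · e^{tJ} · P⁻¹, and e^{tJ} can be computed block-by-block.

A has Jordan form
J =
  [3, 1, 0]
  [0, 3, 0]
  [0, 0, 3]
(up to reordering of blocks).

Per-block formulas:
  For a 1×1 block at λ = 3: exp(t · [3]) = [e^(3t)].
  For a 2×2 Jordan block J_2(3): exp(t · J_2(3)) = e^(3t)·(I + t·N), where N is the 2×2 nilpotent shift.

After assembling e^{tJ} and conjugating by P, we get:

e^{tA} =
  [10*t*exp(3*t) + exp(3*t), 15*t*exp(3*t), 10*t*exp(3*t)]
  [-4*t*exp(3*t), -6*t*exp(3*t) + exp(3*t), -4*t*exp(3*t)]
  [-4*t*exp(3*t), -6*t*exp(3*t), -4*t*exp(3*t) + exp(3*t)]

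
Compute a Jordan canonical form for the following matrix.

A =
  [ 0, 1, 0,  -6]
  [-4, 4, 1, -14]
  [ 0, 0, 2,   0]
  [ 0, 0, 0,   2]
J_3(2) ⊕ J_1(2)

The characteristic polynomial is
  det(x·I − A) = x^4 - 8*x^3 + 24*x^2 - 32*x + 16 = (x - 2)^4

Eigenvalues and multiplicities (the geometric multiplicity of λ is n − rank(A − λI), which equals the number of Jordan blocks for λ):
  λ = 2: algebraic multiplicity = 4, geometric multiplicity = 2

Determining the block sizes for each eigenvalue:
  λ = 2: with am = 4 and gm = 2, the partition is not yet determined (e.g. several partitions of 4 into 2 parts exist). Let N = A − (2)·I. Computing rank(N^1) = 2, rank(N^2) = 1, rank(N^3) = 0; the number of blocks of size ≥ j is rank(N^{j−1}) − rank(N^j), giving [2, 1, 1]. So we have 1 block(s) of size 3, 1 block(s) of size 1 → block sizes [3, 1]

Assembling the blocks gives a Jordan form
J =
  [2, 1, 0, 0]
  [0, 2, 1, 0]
  [0, 0, 2, 0]
  [0, 0, 0, 2]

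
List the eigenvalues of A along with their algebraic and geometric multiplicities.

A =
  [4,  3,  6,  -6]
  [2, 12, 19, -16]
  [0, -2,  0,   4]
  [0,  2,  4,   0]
λ = 4: alg = 4, geom = 2

Step 1 — factor the characteristic polynomial to read off the algebraic multiplicities:
  χ_A(x) = (x - 4)^4

Step 2 — compute geometric multiplicities via the rank-nullity identity g(λ) = n − rank(A − λI):
  rank(A − (4)·I) = 2, so dim ker(A − (4)·I) = n − 2 = 2

Summary:
  λ = 4: algebraic multiplicity = 4, geometric multiplicity = 2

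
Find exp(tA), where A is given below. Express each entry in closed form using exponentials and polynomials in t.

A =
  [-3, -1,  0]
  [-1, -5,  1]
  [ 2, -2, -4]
e^{tA} =
  [t^2*exp(-4*t) + t*exp(-4*t) + exp(-4*t), -t*exp(-4*t), -t^2*exp(-4*t)/2]
  [t^2*exp(-4*t) - t*exp(-4*t), -t*exp(-4*t) + exp(-4*t), -t^2*exp(-4*t)/2 + t*exp(-4*t)]
  [2*t^2*exp(-4*t) + 2*t*exp(-4*t), -2*t*exp(-4*t), -t^2*exp(-4*t) + exp(-4*t)]

Strategy: write A = P · J · P⁻¹ where J is a Jordan canonical form, so e^{tA} = P · e^{tJ} · P⁻¹, and e^{tJ} can be computed block-by-block.

A has Jordan form
J =
  [-4,  1,  0]
  [ 0, -4,  1]
  [ 0,  0, -4]
(up to reordering of blocks).

Per-block formulas:
  For a 3×3 Jordan block J_3(-4): exp(t · J_3(-4)) = e^(-4t)·(I + t·N + (t^2/2)·N^2), where N is the 3×3 nilpotent shift.

After assembling e^{tJ} and conjugating by P, we get:

e^{tA} =
  [t^2*exp(-4*t) + t*exp(-4*t) + exp(-4*t), -t*exp(-4*t), -t^2*exp(-4*t)/2]
  [t^2*exp(-4*t) - t*exp(-4*t), -t*exp(-4*t) + exp(-4*t), -t^2*exp(-4*t)/2 + t*exp(-4*t)]
  [2*t^2*exp(-4*t) + 2*t*exp(-4*t), -2*t*exp(-4*t), -t^2*exp(-4*t) + exp(-4*t)]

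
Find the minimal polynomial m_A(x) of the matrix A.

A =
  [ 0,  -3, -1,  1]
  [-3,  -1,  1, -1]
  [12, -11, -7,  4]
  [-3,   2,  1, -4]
x^3 + 9*x^2 + 27*x + 27

The characteristic polynomial is χ_A(x) = (x + 3)^4, so the eigenvalues are known. The minimal polynomial is
  m_A(x) = Π_λ (x − λ)^{k_λ}
where k_λ is the size of the *largest* Jordan block for λ (equivalently, the smallest k with (A − λI)^k v = 0 for every generalised eigenvector v of λ).

  λ = -3: largest Jordan block has size 3, contributing (x + 3)^3

So m_A(x) = (x + 3)^3 = x^3 + 9*x^2 + 27*x + 27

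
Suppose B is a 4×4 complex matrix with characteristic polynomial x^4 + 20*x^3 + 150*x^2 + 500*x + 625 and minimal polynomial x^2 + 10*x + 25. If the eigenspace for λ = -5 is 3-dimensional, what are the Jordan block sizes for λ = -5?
Block sizes for λ = -5: [2, 1, 1]

Step 1 — from the characteristic polynomial, algebraic multiplicity of λ = -5 is 4. From dim ker(B − (-5)·I) = 3, there are exactly 3 Jordan blocks for λ = -5.
Step 2 — from the minimal polynomial, the factor (x + 5)^2 tells us the largest block for λ = -5 has size 2.
Step 3 — with total size 4, 3 blocks, and largest block 2, the block sizes (in nonincreasing order) are [2, 1, 1].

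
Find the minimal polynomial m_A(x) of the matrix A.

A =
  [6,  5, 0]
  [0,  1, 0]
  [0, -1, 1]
x^3 - 8*x^2 + 13*x - 6

The characteristic polynomial is χ_A(x) = (x - 6)*(x - 1)^2, so the eigenvalues are known. The minimal polynomial is
  m_A(x) = Π_λ (x − λ)^{k_λ}
where k_λ is the size of the *largest* Jordan block for λ (equivalently, the smallest k with (A − λI)^k v = 0 for every generalised eigenvector v of λ).

  λ = 1: largest Jordan block has size 2, contributing (x − 1)^2
  λ = 6: largest Jordan block has size 1, contributing (x − 6)

So m_A(x) = (x - 6)*(x - 1)^2 = x^3 - 8*x^2 + 13*x - 6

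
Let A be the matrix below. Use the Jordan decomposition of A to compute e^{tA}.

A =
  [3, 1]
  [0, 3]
e^{tA} =
  [exp(3*t), t*exp(3*t)]
  [0, exp(3*t)]

Strategy: write A = P · J · P⁻¹ where J is a Jordan canonical form, so e^{tA} = P · e^{tJ} · P⁻¹, and e^{tJ} can be computed block-by-block.

A has Jordan form
J =
  [3, 1]
  [0, 3]
(up to reordering of blocks).

Per-block formulas:
  For a 2×2 Jordan block J_2(3): exp(t · J_2(3)) = e^(3t)·(I + t·N), where N is the 2×2 nilpotent shift.

After assembling e^{tJ} and conjugating by P, we get:

e^{tA} =
  [exp(3*t), t*exp(3*t)]
  [0, exp(3*t)]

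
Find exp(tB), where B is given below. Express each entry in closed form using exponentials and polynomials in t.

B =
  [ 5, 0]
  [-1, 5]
e^{tB} =
  [exp(5*t), 0]
  [-t*exp(5*t), exp(5*t)]

Strategy: write B = P · J · P⁻¹ where J is a Jordan canonical form, so e^{tB} = P · e^{tJ} · P⁻¹, and e^{tJ} can be computed block-by-block.

B has Jordan form
J =
  [5, 1]
  [0, 5]
(up to reordering of blocks).

Per-block formulas:
  For a 2×2 Jordan block J_2(5): exp(t · J_2(5)) = e^(5t)·(I + t·N), where N is the 2×2 nilpotent shift.

After assembling e^{tJ} and conjugating by P, we get:

e^{tB} =
  [exp(5*t), 0]
  [-t*exp(5*t), exp(5*t)]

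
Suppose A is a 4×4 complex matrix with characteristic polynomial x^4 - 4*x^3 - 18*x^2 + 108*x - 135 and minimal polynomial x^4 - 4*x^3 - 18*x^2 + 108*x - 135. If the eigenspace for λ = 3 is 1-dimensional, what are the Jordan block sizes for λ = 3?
Block sizes for λ = 3: [3]

Step 1 — from the characteristic polynomial, algebraic multiplicity of λ = 3 is 3. From dim ker(A − (3)·I) = 1, there are exactly 1 Jordan blocks for λ = 3.
Step 2 — from the minimal polynomial, the factor (x − 3)^3 tells us the largest block for λ = 3 has size 3.
Step 3 — with total size 3, 1 blocks, and largest block 3, the block sizes (in nonincreasing order) are [3].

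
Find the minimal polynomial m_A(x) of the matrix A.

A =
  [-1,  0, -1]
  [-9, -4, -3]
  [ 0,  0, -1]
x^3 + 6*x^2 + 9*x + 4

The characteristic polynomial is χ_A(x) = (x + 1)^2*(x + 4), so the eigenvalues are known. The minimal polynomial is
  m_A(x) = Π_λ (x − λ)^{k_λ}
where k_λ is the size of the *largest* Jordan block for λ (equivalently, the smallest k with (A − λI)^k v = 0 for every generalised eigenvector v of λ).

  λ = -4: largest Jordan block has size 1, contributing (x + 4)
  λ = -1: largest Jordan block has size 2, contributing (x + 1)^2

So m_A(x) = (x + 1)^2*(x + 4) = x^3 + 6*x^2 + 9*x + 4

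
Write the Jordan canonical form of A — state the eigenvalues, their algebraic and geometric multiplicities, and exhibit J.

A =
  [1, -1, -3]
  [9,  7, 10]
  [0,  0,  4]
J_3(4)

The characteristic polynomial is
  det(x·I − A) = x^3 - 12*x^2 + 48*x - 64 = (x - 4)^3

Eigenvalues and multiplicities (the geometric multiplicity of λ is n − rank(A − λI), which equals the number of Jordan blocks for λ):
  λ = 4: algebraic multiplicity = 3, geometric multiplicity = 1

Determining the block sizes for each eigenvalue:
  λ = 4: one block (gm = 1), so the single block has size am = 3 → block sizes [3]

Assembling the blocks gives a Jordan form
J =
  [4, 1, 0]
  [0, 4, 1]
  [0, 0, 4]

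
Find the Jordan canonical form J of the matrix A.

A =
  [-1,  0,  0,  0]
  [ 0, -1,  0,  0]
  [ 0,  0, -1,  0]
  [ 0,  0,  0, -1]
J_1(-1) ⊕ J_1(-1) ⊕ J_1(-1) ⊕ J_1(-1)

The characteristic polynomial is
  det(x·I − A) = x^4 + 4*x^3 + 6*x^2 + 4*x + 1 = (x + 1)^4

Eigenvalues and multiplicities (the geometric multiplicity of λ is n − rank(A − λI), which equals the number of Jordan blocks for λ):
  λ = -1: algebraic multiplicity = 4, geometric multiplicity = 4

Determining the block sizes for each eigenvalue:
  λ = -1: gm = am = 4, so every block has size 1 → block sizes [1, 1, 1, 1]

Assembling the blocks gives a Jordan form
J =
  [-1,  0,  0,  0]
  [ 0, -1,  0,  0]
  [ 0,  0, -1,  0]
  [ 0,  0,  0, -1]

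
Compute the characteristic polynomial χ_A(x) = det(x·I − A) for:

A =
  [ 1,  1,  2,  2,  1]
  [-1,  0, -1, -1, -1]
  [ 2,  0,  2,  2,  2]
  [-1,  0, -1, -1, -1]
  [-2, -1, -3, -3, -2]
x^5

Expanding det(x·I − A) (e.g. by cofactor expansion or by noting that A is similar to its Jordan form J, which has the same characteristic polynomial as A) gives
  χ_A(x) = x^5
which factors as x^5. The eigenvalues (with algebraic multiplicities) are λ = 0 with multiplicity 5.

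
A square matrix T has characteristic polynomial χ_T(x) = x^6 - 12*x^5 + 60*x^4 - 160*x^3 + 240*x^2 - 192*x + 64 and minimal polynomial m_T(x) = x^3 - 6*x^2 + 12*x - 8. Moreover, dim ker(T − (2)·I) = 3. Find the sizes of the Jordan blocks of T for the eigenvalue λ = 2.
Block sizes for λ = 2: [3, 2, 1]

Step 1 — from the characteristic polynomial, algebraic multiplicity of λ = 2 is 6. From dim ker(T − (2)·I) = 3, there are exactly 3 Jordan blocks for λ = 2.
Step 2 — from the minimal polynomial, the factor (x − 2)^3 tells us the largest block for λ = 2 has size 3.
Step 3 — with total size 6, 3 blocks, and largest block 3, the block sizes (in nonincreasing order) are [3, 2, 1].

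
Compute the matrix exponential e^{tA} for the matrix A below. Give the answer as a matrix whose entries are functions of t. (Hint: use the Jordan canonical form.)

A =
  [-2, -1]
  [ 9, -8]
e^{tA} =
  [3*t*exp(-5*t) + exp(-5*t), -t*exp(-5*t)]
  [9*t*exp(-5*t), -3*t*exp(-5*t) + exp(-5*t)]

Strategy: write A = P · J · P⁻¹ where J is a Jordan canonical form, so e^{tA} = P · e^{tJ} · P⁻¹, and e^{tJ} can be computed block-by-block.

A has Jordan form
J =
  [-5,  1]
  [ 0, -5]
(up to reordering of blocks).

Per-block formulas:
  For a 2×2 Jordan block J_2(-5): exp(t · J_2(-5)) = e^(-5t)·(I + t·N), where N is the 2×2 nilpotent shift.

After assembling e^{tJ} and conjugating by P, we get:

e^{tA} =
  [3*t*exp(-5*t) + exp(-5*t), -t*exp(-5*t)]
  [9*t*exp(-5*t), -3*t*exp(-5*t) + exp(-5*t)]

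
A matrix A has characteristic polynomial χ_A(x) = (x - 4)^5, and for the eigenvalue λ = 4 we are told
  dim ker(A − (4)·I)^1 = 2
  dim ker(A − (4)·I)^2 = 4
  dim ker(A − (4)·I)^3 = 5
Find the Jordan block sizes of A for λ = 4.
Block sizes for λ = 4: [3, 2]

From the dimensions of kernels of powers, the number of Jordan blocks of size at least j is d_j − d_{j−1} where d_j = dim ker(N^j) (with d_0 = 0). Computing the differences gives [2, 2, 1].
The number of blocks of size exactly k is (#blocks of size ≥ k) − (#blocks of size ≥ k + 1), so the partition is: 1 block(s) of size 2, 1 block(s) of size 3.
In nonincreasing order the block sizes are [3, 2].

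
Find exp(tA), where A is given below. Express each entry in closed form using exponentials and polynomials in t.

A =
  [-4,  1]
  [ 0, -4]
e^{tA} =
  [exp(-4*t), t*exp(-4*t)]
  [0, exp(-4*t)]

Strategy: write A = P · J · P⁻¹ where J is a Jordan canonical form, so e^{tA} = P · e^{tJ} · P⁻¹, and e^{tJ} can be computed block-by-block.

A has Jordan form
J =
  [-4,  1]
  [ 0, -4]
(up to reordering of blocks).

Per-block formulas:
  For a 2×2 Jordan block J_2(-4): exp(t · J_2(-4)) = e^(-4t)·(I + t·N), where N is the 2×2 nilpotent shift.

After assembling e^{tJ} and conjugating by P, we get:

e^{tA} =
  [exp(-4*t), t*exp(-4*t)]
  [0, exp(-4*t)]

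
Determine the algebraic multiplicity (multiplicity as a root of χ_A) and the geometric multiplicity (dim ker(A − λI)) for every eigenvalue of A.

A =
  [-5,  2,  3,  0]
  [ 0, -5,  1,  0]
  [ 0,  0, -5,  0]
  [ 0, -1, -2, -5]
λ = -5: alg = 4, geom = 2

Step 1 — factor the characteristic polynomial to read off the algebraic multiplicities:
  χ_A(x) = (x + 5)^4

Step 2 — compute geometric multiplicities via the rank-nullity identity g(λ) = n − rank(A − λI):
  rank(A − (-5)·I) = 2, so dim ker(A − (-5)·I) = n − 2 = 2

Summary:
  λ = -5: algebraic multiplicity = 4, geometric multiplicity = 2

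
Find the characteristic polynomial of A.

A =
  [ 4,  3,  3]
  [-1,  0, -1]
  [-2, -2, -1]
x^3 - 3*x^2 + 3*x - 1

Expanding det(x·I − A) (e.g. by cofactor expansion or by noting that A is similar to its Jordan form J, which has the same characteristic polynomial as A) gives
  χ_A(x) = x^3 - 3*x^2 + 3*x - 1
which factors as (x - 1)^3. The eigenvalues (with algebraic multiplicities) are λ = 1 with multiplicity 3.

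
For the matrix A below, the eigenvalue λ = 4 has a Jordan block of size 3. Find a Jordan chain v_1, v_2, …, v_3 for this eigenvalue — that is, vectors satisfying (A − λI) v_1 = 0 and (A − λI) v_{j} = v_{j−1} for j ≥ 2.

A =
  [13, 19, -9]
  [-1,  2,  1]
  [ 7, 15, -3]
A Jordan chain for λ = 4 of length 3:
v_1 = (-1, 0, -1)ᵀ
v_2 = (9, -1, 7)ᵀ
v_3 = (1, 0, 0)ᵀ

Let N = A − (4)·I. We want v_3 with N^3 v_3 = 0 but N^2 v_3 ≠ 0; then v_{j-1} := N · v_j for j = 3, …, 2.

Pick v_3 = (1, 0, 0)ᵀ.
Then v_2 = N · v_3 = (9, -1, 7)ᵀ.
Then v_1 = N · v_2 = (-1, 0, -1)ᵀ.

Sanity check: (A − (4)·I) v_1 = (0, 0, 0)ᵀ = 0. ✓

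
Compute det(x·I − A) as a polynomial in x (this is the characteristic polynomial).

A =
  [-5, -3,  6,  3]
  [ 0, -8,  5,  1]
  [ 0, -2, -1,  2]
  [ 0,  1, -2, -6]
x^4 + 20*x^3 + 150*x^2 + 500*x + 625

Expanding det(x·I − A) (e.g. by cofactor expansion or by noting that A is similar to its Jordan form J, which has the same characteristic polynomial as A) gives
  χ_A(x) = x^4 + 20*x^3 + 150*x^2 + 500*x + 625
which factors as (x + 5)^4. The eigenvalues (with algebraic multiplicities) are λ = -5 with multiplicity 4.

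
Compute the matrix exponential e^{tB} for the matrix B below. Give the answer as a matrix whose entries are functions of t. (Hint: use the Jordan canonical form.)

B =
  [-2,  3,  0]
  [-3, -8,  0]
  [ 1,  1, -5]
e^{tB} =
  [3*t*exp(-5*t) + exp(-5*t), 3*t*exp(-5*t), 0]
  [-3*t*exp(-5*t), -3*t*exp(-5*t) + exp(-5*t), 0]
  [t*exp(-5*t), t*exp(-5*t), exp(-5*t)]

Strategy: write B = P · J · P⁻¹ where J is a Jordan canonical form, so e^{tB} = P · e^{tJ} · P⁻¹, and e^{tJ} can be computed block-by-block.

B has Jordan form
J =
  [-5,  1,  0]
  [ 0, -5,  0]
  [ 0,  0, -5]
(up to reordering of blocks).

Per-block formulas:
  For a 2×2 Jordan block J_2(-5): exp(t · J_2(-5)) = e^(-5t)·(I + t·N), where N is the 2×2 nilpotent shift.
  For a 1×1 block at λ = -5: exp(t · [-5]) = [e^(-5t)].

After assembling e^{tJ} and conjugating by P, we get:

e^{tB} =
  [3*t*exp(-5*t) + exp(-5*t), 3*t*exp(-5*t), 0]
  [-3*t*exp(-5*t), -3*t*exp(-5*t) + exp(-5*t), 0]
  [t*exp(-5*t), t*exp(-5*t), exp(-5*t)]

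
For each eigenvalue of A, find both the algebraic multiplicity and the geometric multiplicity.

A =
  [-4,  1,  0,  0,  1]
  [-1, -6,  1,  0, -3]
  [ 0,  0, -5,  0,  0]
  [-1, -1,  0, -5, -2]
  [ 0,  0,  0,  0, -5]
λ = -5: alg = 5, geom = 2

Step 1 — factor the characteristic polynomial to read off the algebraic multiplicities:
  χ_A(x) = (x + 5)^5

Step 2 — compute geometric multiplicities via the rank-nullity identity g(λ) = n − rank(A − λI):
  rank(A − (-5)·I) = 3, so dim ker(A − (-5)·I) = n − 3 = 2

Summary:
  λ = -5: algebraic multiplicity = 5, geometric multiplicity = 2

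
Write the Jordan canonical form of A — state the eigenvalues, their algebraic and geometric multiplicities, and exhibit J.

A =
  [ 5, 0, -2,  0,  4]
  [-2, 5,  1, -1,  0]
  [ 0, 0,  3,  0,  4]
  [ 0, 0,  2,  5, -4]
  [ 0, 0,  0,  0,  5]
J_1(3) ⊕ J_2(5) ⊕ J_1(5) ⊕ J_1(5)

The characteristic polynomial is
  det(x·I − A) = x^5 - 23*x^4 + 210*x^3 - 950*x^2 + 2125*x - 1875 = (x - 5)^4*(x - 3)

Eigenvalues and multiplicities (the geometric multiplicity of λ is n − rank(A − λI), which equals the number of Jordan blocks for λ):
  λ = 3: algebraic multiplicity = 1, geometric multiplicity = 1
  λ = 5: algebraic multiplicity = 4, geometric multiplicity = 3

Determining the block sizes for each eigenvalue:
  λ = 3: one block (gm = 1), so the single block has size am = 1 → block sizes [1]
  λ = 5: 3 blocks summing to 4 forces exactly one block of size 2 and the rest size 1 → block sizes [2, 1, 1]

Assembling the blocks gives a Jordan form
J =
  [3, 0, 0, 0, 0]
  [0, 5, 1, 0, 0]
  [0, 0, 5, 0, 0]
  [0, 0, 0, 5, 0]
  [0, 0, 0, 0, 5]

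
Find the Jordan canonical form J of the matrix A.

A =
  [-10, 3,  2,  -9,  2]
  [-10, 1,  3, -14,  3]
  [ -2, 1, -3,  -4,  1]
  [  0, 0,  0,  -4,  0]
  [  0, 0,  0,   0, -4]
J_3(-4) ⊕ J_1(-4) ⊕ J_1(-4)

The characteristic polynomial is
  det(x·I − A) = x^5 + 20*x^4 + 160*x^3 + 640*x^2 + 1280*x + 1024 = (x + 4)^5

Eigenvalues and multiplicities (the geometric multiplicity of λ is n − rank(A − λI), which equals the number of Jordan blocks for λ):
  λ = -4: algebraic multiplicity = 5, geometric multiplicity = 3

Determining the block sizes for each eigenvalue:
  λ = -4: with am = 5 and gm = 3, the partition is not yet determined (e.g. several partitions of 5 into 3 parts exist). Let N = A − (-4)·I. Computing rank(N^1) = 2, rank(N^2) = 1, rank(N^3) = 0; the number of blocks of size ≥ j is rank(N^{j−1}) − rank(N^j), giving [3, 1, 1]. So we have 1 block(s) of size 3, 2 block(s) of size 1 → block sizes [3, 1, 1]

Assembling the blocks gives a Jordan form
J =
  [-4,  1,  0,  0,  0]
  [ 0, -4,  1,  0,  0]
  [ 0,  0, -4,  0,  0]
  [ 0,  0,  0, -4,  0]
  [ 0,  0,  0,  0, -4]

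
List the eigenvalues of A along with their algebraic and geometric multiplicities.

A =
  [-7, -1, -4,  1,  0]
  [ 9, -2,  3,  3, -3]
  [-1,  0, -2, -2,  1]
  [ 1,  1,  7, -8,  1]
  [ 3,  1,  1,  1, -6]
λ = -5: alg = 5, geom = 3

Step 1 — factor the characteristic polynomial to read off the algebraic multiplicities:
  χ_A(x) = (x + 5)^5

Step 2 — compute geometric multiplicities via the rank-nullity identity g(λ) = n − rank(A − λI):
  rank(A − (-5)·I) = 2, so dim ker(A − (-5)·I) = n − 2 = 3

Summary:
  λ = -5: algebraic multiplicity = 5, geometric multiplicity = 3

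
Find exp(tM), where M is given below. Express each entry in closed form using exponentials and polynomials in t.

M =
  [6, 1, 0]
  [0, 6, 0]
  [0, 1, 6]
e^{tM} =
  [exp(6*t), t*exp(6*t), 0]
  [0, exp(6*t), 0]
  [0, t*exp(6*t), exp(6*t)]

Strategy: write M = P · J · P⁻¹ where J is a Jordan canonical form, so e^{tM} = P · e^{tJ} · P⁻¹, and e^{tJ} can be computed block-by-block.

M has Jordan form
J =
  [6, 1, 0]
  [0, 6, 0]
  [0, 0, 6]
(up to reordering of blocks).

Per-block formulas:
  For a 1×1 block at λ = 6: exp(t · [6]) = [e^(6t)].
  For a 2×2 Jordan block J_2(6): exp(t · J_2(6)) = e^(6t)·(I + t·N), where N is the 2×2 nilpotent shift.

After assembling e^{tJ} and conjugating by P, we get:

e^{tM} =
  [exp(6*t), t*exp(6*t), 0]
  [0, exp(6*t), 0]
  [0, t*exp(6*t), exp(6*t)]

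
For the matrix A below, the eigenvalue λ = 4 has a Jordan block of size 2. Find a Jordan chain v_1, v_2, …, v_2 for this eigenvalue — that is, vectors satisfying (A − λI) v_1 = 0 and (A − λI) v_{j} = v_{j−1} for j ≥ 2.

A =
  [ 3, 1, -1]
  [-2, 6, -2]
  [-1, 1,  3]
A Jordan chain for λ = 4 of length 2:
v_1 = (-1, -2, -1)ᵀ
v_2 = (1, 0, 0)ᵀ

Let N = A − (4)·I. We want v_2 with N^2 v_2 = 0 but N^1 v_2 ≠ 0; then v_{j-1} := N · v_j for j = 2, …, 2.

Pick v_2 = (1, 0, 0)ᵀ.
Then v_1 = N · v_2 = (-1, -2, -1)ᵀ.

Sanity check: (A − (4)·I) v_1 = (0, 0, 0)ᵀ = 0. ✓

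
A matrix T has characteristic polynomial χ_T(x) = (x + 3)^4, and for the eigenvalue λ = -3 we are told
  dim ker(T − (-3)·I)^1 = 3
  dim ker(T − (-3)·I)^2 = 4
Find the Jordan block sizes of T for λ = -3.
Block sizes for λ = -3: [2, 1, 1]

From the dimensions of kernels of powers, the number of Jordan blocks of size at least j is d_j − d_{j−1} where d_j = dim ker(N^j) (with d_0 = 0). Computing the differences gives [3, 1].
The number of blocks of size exactly k is (#blocks of size ≥ k) − (#blocks of size ≥ k + 1), so the partition is: 2 block(s) of size 1, 1 block(s) of size 2.
In nonincreasing order the block sizes are [2, 1, 1].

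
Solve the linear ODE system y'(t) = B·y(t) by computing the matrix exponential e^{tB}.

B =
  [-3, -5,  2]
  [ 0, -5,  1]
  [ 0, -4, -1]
e^{tB} =
  [exp(-3*t), t^2*exp(-3*t) - 5*t*exp(-3*t), -t^2*exp(-3*t)/2 + 2*t*exp(-3*t)]
  [0, -2*t*exp(-3*t) + exp(-3*t), t*exp(-3*t)]
  [0, -4*t*exp(-3*t), 2*t*exp(-3*t) + exp(-3*t)]

Strategy: write B = P · J · P⁻¹ where J is a Jordan canonical form, so e^{tB} = P · e^{tJ} · P⁻¹, and e^{tJ} can be computed block-by-block.

B has Jordan form
J =
  [-3,  1,  0]
  [ 0, -3,  1]
  [ 0,  0, -3]
(up to reordering of blocks).

Per-block formulas:
  For a 3×3 Jordan block J_3(-3): exp(t · J_3(-3)) = e^(-3t)·(I + t·N + (t^2/2)·N^2), where N is the 3×3 nilpotent shift.

After assembling e^{tJ} and conjugating by P, we get:

e^{tB} =
  [exp(-3*t), t^2*exp(-3*t) - 5*t*exp(-3*t), -t^2*exp(-3*t)/2 + 2*t*exp(-3*t)]
  [0, -2*t*exp(-3*t) + exp(-3*t), t*exp(-3*t)]
  [0, -4*t*exp(-3*t), 2*t*exp(-3*t) + exp(-3*t)]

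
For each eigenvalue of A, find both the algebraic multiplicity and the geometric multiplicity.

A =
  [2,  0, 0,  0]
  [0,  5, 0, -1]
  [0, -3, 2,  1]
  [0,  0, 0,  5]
λ = 2: alg = 2, geom = 2; λ = 5: alg = 2, geom = 1

Step 1 — factor the characteristic polynomial to read off the algebraic multiplicities:
  χ_A(x) = (x - 5)^2*(x - 2)^2

Step 2 — compute geometric multiplicities via the rank-nullity identity g(λ) = n − rank(A − λI):
  rank(A − (2)·I) = 2, so dim ker(A − (2)·I) = n − 2 = 2
  rank(A − (5)·I) = 3, so dim ker(A − (5)·I) = n − 3 = 1

Summary:
  λ = 2: algebraic multiplicity = 2, geometric multiplicity = 2
  λ = 5: algebraic multiplicity = 2, geometric multiplicity = 1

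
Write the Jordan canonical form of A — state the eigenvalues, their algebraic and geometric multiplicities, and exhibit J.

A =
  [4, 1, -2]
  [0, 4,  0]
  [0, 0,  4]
J_2(4) ⊕ J_1(4)

The characteristic polynomial is
  det(x·I − A) = x^3 - 12*x^2 + 48*x - 64 = (x - 4)^3

Eigenvalues and multiplicities (the geometric multiplicity of λ is n − rank(A − λI), which equals the number of Jordan blocks for λ):
  λ = 4: algebraic multiplicity = 3, geometric multiplicity = 2

Determining the block sizes for each eigenvalue:
  λ = 4: 2 blocks summing to 3 forces exactly one block of size 2 and the rest size 1 → block sizes [2, 1]

Assembling the blocks gives a Jordan form
J =
  [4, 1, 0]
  [0, 4, 0]
  [0, 0, 4]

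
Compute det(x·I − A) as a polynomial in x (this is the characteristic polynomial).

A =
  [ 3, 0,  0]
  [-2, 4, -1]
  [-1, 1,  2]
x^3 - 9*x^2 + 27*x - 27

Expanding det(x·I − A) (e.g. by cofactor expansion or by noting that A is similar to its Jordan form J, which has the same characteristic polynomial as A) gives
  χ_A(x) = x^3 - 9*x^2 + 27*x - 27
which factors as (x - 3)^3. The eigenvalues (with algebraic multiplicities) are λ = 3 with multiplicity 3.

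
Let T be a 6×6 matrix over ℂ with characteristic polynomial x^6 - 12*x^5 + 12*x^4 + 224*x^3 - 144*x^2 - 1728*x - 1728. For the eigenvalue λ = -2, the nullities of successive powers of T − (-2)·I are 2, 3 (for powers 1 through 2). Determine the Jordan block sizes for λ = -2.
Block sizes for λ = -2: [2, 1]

From the dimensions of kernels of powers, the number of Jordan blocks of size at least j is d_j − d_{j−1} where d_j = dim ker(N^j) (with d_0 = 0). Computing the differences gives [2, 1].
The number of blocks of size exactly k is (#blocks of size ≥ k) − (#blocks of size ≥ k + 1), so the partition is: 1 block(s) of size 1, 1 block(s) of size 2.
In nonincreasing order the block sizes are [2, 1].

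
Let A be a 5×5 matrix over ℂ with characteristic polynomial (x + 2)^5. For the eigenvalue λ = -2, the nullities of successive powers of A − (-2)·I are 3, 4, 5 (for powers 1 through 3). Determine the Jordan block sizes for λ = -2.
Block sizes for λ = -2: [3, 1, 1]

From the dimensions of kernels of powers, the number of Jordan blocks of size at least j is d_j − d_{j−1} where d_j = dim ker(N^j) (with d_0 = 0). Computing the differences gives [3, 1, 1].
The number of blocks of size exactly k is (#blocks of size ≥ k) − (#blocks of size ≥ k + 1), so the partition is: 2 block(s) of size 1, 1 block(s) of size 3.
In nonincreasing order the block sizes are [3, 1, 1].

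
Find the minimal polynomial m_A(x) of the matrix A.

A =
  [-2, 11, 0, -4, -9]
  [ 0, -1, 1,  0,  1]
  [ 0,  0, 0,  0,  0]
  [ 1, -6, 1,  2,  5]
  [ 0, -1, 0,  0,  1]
x^3

The characteristic polynomial is χ_A(x) = x^5, so the eigenvalues are known. The minimal polynomial is
  m_A(x) = Π_λ (x − λ)^{k_λ}
where k_λ is the size of the *largest* Jordan block for λ (equivalently, the smallest k with (A − λI)^k v = 0 for every generalised eigenvector v of λ).

  λ = 0: largest Jordan block has size 3, contributing (x − 0)^3

So m_A(x) = x^3 = x^3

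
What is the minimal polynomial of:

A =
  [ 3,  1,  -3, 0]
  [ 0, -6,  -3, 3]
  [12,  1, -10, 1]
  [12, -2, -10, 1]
x^2 + 6*x + 9

The characteristic polynomial is χ_A(x) = (x + 3)^4, so the eigenvalues are known. The minimal polynomial is
  m_A(x) = Π_λ (x − λ)^{k_λ}
where k_λ is the size of the *largest* Jordan block for λ (equivalently, the smallest k with (A − λI)^k v = 0 for every generalised eigenvector v of λ).

  λ = -3: largest Jordan block has size 2, contributing (x + 3)^2

So m_A(x) = (x + 3)^2 = x^2 + 6*x + 9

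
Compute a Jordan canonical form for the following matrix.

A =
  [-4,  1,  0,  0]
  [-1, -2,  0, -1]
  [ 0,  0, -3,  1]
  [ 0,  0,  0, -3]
J_3(-3) ⊕ J_1(-3)

The characteristic polynomial is
  det(x·I − A) = x^4 + 12*x^3 + 54*x^2 + 108*x + 81 = (x + 3)^4

Eigenvalues and multiplicities (the geometric multiplicity of λ is n − rank(A − λI), which equals the number of Jordan blocks for λ):
  λ = -3: algebraic multiplicity = 4, geometric multiplicity = 2

Determining the block sizes for each eigenvalue:
  λ = -3: with am = 4 and gm = 2, the partition is not yet determined (e.g. several partitions of 4 into 2 parts exist). Let N = A − (-3)·I. Computing rank(N^1) = 2, rank(N^2) = 1, rank(N^3) = 0; the number of blocks of size ≥ j is rank(N^{j−1}) − rank(N^j), giving [2, 1, 1]. So we have 1 block(s) of size 3, 1 block(s) of size 1 → block sizes [3, 1]

Assembling the blocks gives a Jordan form
J =
  [-3,  1,  0,  0]
  [ 0, -3,  1,  0]
  [ 0,  0, -3,  0]
  [ 0,  0,  0, -3]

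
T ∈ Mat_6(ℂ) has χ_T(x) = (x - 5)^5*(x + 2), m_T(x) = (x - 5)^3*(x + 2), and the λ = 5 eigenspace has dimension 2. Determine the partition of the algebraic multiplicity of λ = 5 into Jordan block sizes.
Block sizes for λ = 5: [3, 2]

Step 1 — from the characteristic polynomial, algebraic multiplicity of λ = 5 is 5. From dim ker(T − (5)·I) = 2, there are exactly 2 Jordan blocks for λ = 5.
Step 2 — from the minimal polynomial, the factor (x − 5)^3 tells us the largest block for λ = 5 has size 3.
Step 3 — with total size 5, 2 blocks, and largest block 3, the block sizes (in nonincreasing order) are [3, 2].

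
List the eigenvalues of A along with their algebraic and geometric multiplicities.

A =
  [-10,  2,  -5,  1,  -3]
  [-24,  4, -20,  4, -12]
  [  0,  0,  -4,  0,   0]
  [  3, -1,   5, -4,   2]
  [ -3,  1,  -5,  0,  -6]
λ = -4: alg = 5, geom = 3

Step 1 — factor the characteristic polynomial to read off the algebraic multiplicities:
  χ_A(x) = (x + 4)^5

Step 2 — compute geometric multiplicities via the rank-nullity identity g(λ) = n − rank(A − λI):
  rank(A − (-4)·I) = 2, so dim ker(A − (-4)·I) = n − 2 = 3

Summary:
  λ = -4: algebraic multiplicity = 5, geometric multiplicity = 3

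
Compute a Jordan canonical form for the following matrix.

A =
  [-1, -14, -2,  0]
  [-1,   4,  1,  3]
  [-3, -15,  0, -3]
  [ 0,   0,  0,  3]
J_1(-3) ⊕ J_2(3) ⊕ J_1(3)

The characteristic polynomial is
  det(x·I − A) = x^4 - 6*x^3 + 54*x - 81 = (x - 3)^3*(x + 3)

Eigenvalues and multiplicities (the geometric multiplicity of λ is n − rank(A − λI), which equals the number of Jordan blocks for λ):
  λ = -3: algebraic multiplicity = 1, geometric multiplicity = 1
  λ = 3: algebraic multiplicity = 3, geometric multiplicity = 2

Determining the block sizes for each eigenvalue:
  λ = -3: one block (gm = 1), so the single block has size am = 1 → block sizes [1]
  λ = 3: 2 blocks summing to 3 forces exactly one block of size 2 and the rest size 1 → block sizes [2, 1]

Assembling the blocks gives a Jordan form
J =
  [-3, 0, 0, 0]
  [ 0, 3, 1, 0]
  [ 0, 0, 3, 0]
  [ 0, 0, 0, 3]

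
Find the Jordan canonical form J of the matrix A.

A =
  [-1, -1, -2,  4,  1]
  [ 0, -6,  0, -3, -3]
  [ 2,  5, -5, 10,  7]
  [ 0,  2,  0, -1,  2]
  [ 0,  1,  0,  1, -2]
J_2(-3) ⊕ J_2(-3) ⊕ J_1(-3)

The characteristic polynomial is
  det(x·I − A) = x^5 + 15*x^4 + 90*x^3 + 270*x^2 + 405*x + 243 = (x + 3)^5

Eigenvalues and multiplicities (the geometric multiplicity of λ is n − rank(A − λI), which equals the number of Jordan blocks for λ):
  λ = -3: algebraic multiplicity = 5, geometric multiplicity = 3

Determining the block sizes for each eigenvalue:
  λ = -3: with am = 5 and gm = 3, the partition is not yet determined (e.g. several partitions of 5 into 3 parts exist). Let N = A − (-3)·I. Computing rank(N^1) = 2, rank(N^2) = 0; the number of blocks of size ≥ j is rank(N^{j−1}) − rank(N^j), giving [3, 2]. So we have 2 block(s) of size 2, 1 block(s) of size 1 → block sizes [2, 2, 1]

Assembling the blocks gives a Jordan form
J =
  [-3,  1,  0,  0,  0]
  [ 0, -3,  0,  0,  0]
  [ 0,  0, -3,  1,  0]
  [ 0,  0,  0, -3,  0]
  [ 0,  0,  0,  0, -3]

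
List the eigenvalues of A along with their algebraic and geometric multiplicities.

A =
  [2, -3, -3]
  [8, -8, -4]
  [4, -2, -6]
λ = -4: alg = 3, geom = 2

Step 1 — factor the characteristic polynomial to read off the algebraic multiplicities:
  χ_A(x) = (x + 4)^3

Step 2 — compute geometric multiplicities via the rank-nullity identity g(λ) = n − rank(A − λI):
  rank(A − (-4)·I) = 1, so dim ker(A − (-4)·I) = n − 1 = 2

Summary:
  λ = -4: algebraic multiplicity = 3, geometric multiplicity = 2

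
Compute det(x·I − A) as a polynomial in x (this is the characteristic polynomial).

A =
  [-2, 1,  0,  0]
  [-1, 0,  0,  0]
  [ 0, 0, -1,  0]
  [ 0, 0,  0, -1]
x^4 + 4*x^3 + 6*x^2 + 4*x + 1

Expanding det(x·I − A) (e.g. by cofactor expansion or by noting that A is similar to its Jordan form J, which has the same characteristic polynomial as A) gives
  χ_A(x) = x^4 + 4*x^3 + 6*x^2 + 4*x + 1
which factors as (x + 1)^4. The eigenvalues (with algebraic multiplicities) are λ = -1 with multiplicity 4.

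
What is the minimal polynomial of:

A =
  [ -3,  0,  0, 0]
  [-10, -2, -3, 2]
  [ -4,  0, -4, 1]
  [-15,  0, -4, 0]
x^4 + 9*x^3 + 30*x^2 + 44*x + 24

The characteristic polynomial is χ_A(x) = (x + 2)^3*(x + 3), so the eigenvalues are known. The minimal polynomial is
  m_A(x) = Π_λ (x − λ)^{k_λ}
where k_λ is the size of the *largest* Jordan block for λ (equivalently, the smallest k with (A − λI)^k v = 0 for every generalised eigenvector v of λ).

  λ = -3: largest Jordan block has size 1, contributing (x + 3)
  λ = -2: largest Jordan block has size 3, contributing (x + 2)^3

So m_A(x) = (x + 2)^3*(x + 3) = x^4 + 9*x^3 + 30*x^2 + 44*x + 24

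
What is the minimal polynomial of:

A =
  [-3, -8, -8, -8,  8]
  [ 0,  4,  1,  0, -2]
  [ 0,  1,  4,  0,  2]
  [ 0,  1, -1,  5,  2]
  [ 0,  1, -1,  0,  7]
x^3 - 7*x^2 - 5*x + 75

The characteristic polynomial is χ_A(x) = (x - 5)^4*(x + 3), so the eigenvalues are known. The minimal polynomial is
  m_A(x) = Π_λ (x − λ)^{k_λ}
where k_λ is the size of the *largest* Jordan block for λ (equivalently, the smallest k with (A − λI)^k v = 0 for every generalised eigenvector v of λ).

  λ = -3: largest Jordan block has size 1, contributing (x + 3)
  λ = 5: largest Jordan block has size 2, contributing (x − 5)^2

So m_A(x) = (x - 5)^2*(x + 3) = x^3 - 7*x^2 - 5*x + 75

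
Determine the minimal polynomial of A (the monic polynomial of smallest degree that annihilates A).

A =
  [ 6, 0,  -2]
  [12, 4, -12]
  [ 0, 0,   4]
x^2 - 10*x + 24

The characteristic polynomial is χ_A(x) = (x - 6)*(x - 4)^2, so the eigenvalues are known. The minimal polynomial is
  m_A(x) = Π_λ (x − λ)^{k_λ}
where k_λ is the size of the *largest* Jordan block for λ (equivalently, the smallest k with (A − λI)^k v = 0 for every generalised eigenvector v of λ).

  λ = 4: largest Jordan block has size 1, contributing (x − 4)
  λ = 6: largest Jordan block has size 1, contributing (x − 6)

So m_A(x) = (x - 6)*(x - 4) = x^2 - 10*x + 24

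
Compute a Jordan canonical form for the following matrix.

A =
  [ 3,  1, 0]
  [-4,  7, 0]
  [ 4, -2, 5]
J_2(5) ⊕ J_1(5)

The characteristic polynomial is
  det(x·I − A) = x^3 - 15*x^2 + 75*x - 125 = (x - 5)^3

Eigenvalues and multiplicities (the geometric multiplicity of λ is n − rank(A − λI), which equals the number of Jordan blocks for λ):
  λ = 5: algebraic multiplicity = 3, geometric multiplicity = 2

Determining the block sizes for each eigenvalue:
  λ = 5: 2 blocks summing to 3 forces exactly one block of size 2 and the rest size 1 → block sizes [2, 1]

Assembling the blocks gives a Jordan form
J =
  [5, 1, 0]
  [0, 5, 0]
  [0, 0, 5]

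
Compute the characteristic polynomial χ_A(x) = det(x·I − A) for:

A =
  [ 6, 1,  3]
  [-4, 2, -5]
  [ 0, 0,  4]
x^3 - 12*x^2 + 48*x - 64

Expanding det(x·I − A) (e.g. by cofactor expansion or by noting that A is similar to its Jordan form J, which has the same characteristic polynomial as A) gives
  χ_A(x) = x^3 - 12*x^2 + 48*x - 64
which factors as (x - 4)^3. The eigenvalues (with algebraic multiplicities) are λ = 4 with multiplicity 3.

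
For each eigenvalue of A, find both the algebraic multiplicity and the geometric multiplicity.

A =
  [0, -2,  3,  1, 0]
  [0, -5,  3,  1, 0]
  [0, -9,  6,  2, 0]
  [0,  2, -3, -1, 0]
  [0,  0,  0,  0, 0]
λ = 0: alg = 5, geom = 3

Step 1 — factor the characteristic polynomial to read off the algebraic multiplicities:
  χ_A(x) = x^5

Step 2 — compute geometric multiplicities via the rank-nullity identity g(λ) = n − rank(A − λI):
  rank(A − (0)·I) = 2, so dim ker(A − (0)·I) = n − 2 = 3

Summary:
  λ = 0: algebraic multiplicity = 5, geometric multiplicity = 3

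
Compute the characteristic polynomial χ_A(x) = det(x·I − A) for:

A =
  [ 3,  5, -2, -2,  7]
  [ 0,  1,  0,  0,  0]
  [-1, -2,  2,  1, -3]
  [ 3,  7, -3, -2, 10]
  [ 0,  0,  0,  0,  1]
x^5 - 5*x^4 + 10*x^3 - 10*x^2 + 5*x - 1

Expanding det(x·I − A) (e.g. by cofactor expansion or by noting that A is similar to its Jordan form J, which has the same characteristic polynomial as A) gives
  χ_A(x) = x^5 - 5*x^4 + 10*x^3 - 10*x^2 + 5*x - 1
which factors as (x - 1)^5. The eigenvalues (with algebraic multiplicities) are λ = 1 with multiplicity 5.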